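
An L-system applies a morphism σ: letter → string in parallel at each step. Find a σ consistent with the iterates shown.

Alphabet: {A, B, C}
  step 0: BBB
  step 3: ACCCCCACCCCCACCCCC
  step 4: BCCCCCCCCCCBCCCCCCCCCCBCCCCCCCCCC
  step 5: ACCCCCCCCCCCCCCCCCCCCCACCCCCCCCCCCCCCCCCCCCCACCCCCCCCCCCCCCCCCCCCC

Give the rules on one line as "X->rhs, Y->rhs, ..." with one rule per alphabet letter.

A->B, B->AC, C->CC

  step 4 ⇒ step 5: BCCCCCCCCCCBCCCCCCCCCCBCCCCCCCCCC ⇒ AC·CC·CC·CC·CC·CC·CC·CC·CC·CC·CC·AC·CC·CC·CC·CC·CC·CC·CC·CC·CC·CC·AC·CC·CC·CC·CC·CC·CC·CC·CC·CC·CC
    B ↦ AC
    C ↦ CC
  step 3 ⇒ step 4: ACCCCCACCCCCACCCCC ⇒ B·CC·CC·CC·CC·CC·B·CC·CC·CC·CC·CC·B·CC·CC·CC·CC·CC
    A ↦ B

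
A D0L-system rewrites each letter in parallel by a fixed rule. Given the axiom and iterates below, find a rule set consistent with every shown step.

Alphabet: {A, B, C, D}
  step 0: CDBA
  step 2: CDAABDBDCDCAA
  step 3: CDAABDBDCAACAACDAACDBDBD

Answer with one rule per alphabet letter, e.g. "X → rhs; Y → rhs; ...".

A->BD, B->C, C->CD, D->AA

  step 2 ⇒ step 3: CDAABDBDCDCAA ⇒ CD·AA·BD·BD·C·AA·C·AA·CD·AA·CD·BD·BD
    A ↦ BD
    B ↦ C
    C ↦ CD
    D ↦ AA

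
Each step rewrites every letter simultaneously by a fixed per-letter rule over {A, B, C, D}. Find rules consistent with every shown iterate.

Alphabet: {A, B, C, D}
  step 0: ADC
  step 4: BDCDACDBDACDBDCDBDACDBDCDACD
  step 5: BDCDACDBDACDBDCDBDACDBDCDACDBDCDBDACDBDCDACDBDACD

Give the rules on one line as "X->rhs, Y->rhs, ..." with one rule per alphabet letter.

  step 4 ⇒ step 5: BDCDACDBDACDBDCDBDACDBDCDACD ⇒ BD·CD·A·CD·BD·A·CD·BD·CD·BD·A·CD·BD·CD·A·CD·BD·CD·BD·A·CD·BD·CD·A·CD·BD·A·CD
    A ↦ BD
    B ↦ BD
    C ↦ A
    D ↦ CD

A->BD, B->BD, C->A, D->CD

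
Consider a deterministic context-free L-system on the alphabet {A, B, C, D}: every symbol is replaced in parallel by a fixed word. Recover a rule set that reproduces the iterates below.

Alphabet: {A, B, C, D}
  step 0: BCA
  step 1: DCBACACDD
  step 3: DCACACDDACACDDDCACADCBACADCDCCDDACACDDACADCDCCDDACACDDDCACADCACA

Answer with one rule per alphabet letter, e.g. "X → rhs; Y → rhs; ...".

A->CDD, B->DCB, C->ACA, D->DC

  step 0 ⇒ step 1: BCA ⇒ DCB·ACA·CDD
    A ↦ CDD
    B ↦ DCB
    C ↦ ACA
    D ↦ DC  (constrained at step 1)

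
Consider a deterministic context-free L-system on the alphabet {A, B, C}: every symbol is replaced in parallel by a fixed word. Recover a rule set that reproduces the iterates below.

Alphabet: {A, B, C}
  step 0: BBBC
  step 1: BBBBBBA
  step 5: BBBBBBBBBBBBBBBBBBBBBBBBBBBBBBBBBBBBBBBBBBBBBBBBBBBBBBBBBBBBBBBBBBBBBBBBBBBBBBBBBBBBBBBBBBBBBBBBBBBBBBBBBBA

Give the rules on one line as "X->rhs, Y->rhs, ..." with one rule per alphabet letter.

A->BC, B->BB, C->A

  step 0 ⇒ step 1: BBBC ⇒ BB·BB·BB·A
    B ↦ BB
    C ↦ A
    A ↦ BC  (constrained at step 1)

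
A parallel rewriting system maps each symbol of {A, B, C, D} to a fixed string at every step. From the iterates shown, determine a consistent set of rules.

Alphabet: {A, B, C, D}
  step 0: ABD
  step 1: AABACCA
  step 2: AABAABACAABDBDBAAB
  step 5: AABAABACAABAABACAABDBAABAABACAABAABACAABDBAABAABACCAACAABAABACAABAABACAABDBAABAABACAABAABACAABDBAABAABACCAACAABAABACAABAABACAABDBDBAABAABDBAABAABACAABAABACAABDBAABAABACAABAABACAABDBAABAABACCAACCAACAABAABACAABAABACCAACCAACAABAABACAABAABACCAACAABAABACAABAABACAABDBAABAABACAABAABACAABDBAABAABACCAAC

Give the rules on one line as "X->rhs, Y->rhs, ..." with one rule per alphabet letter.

A->AAB, B->AC, C->DB, D->CA

  step 1 ⇒ step 2: AABACCA ⇒ AAB·AAB·AC·AAB·DB·DB·AAB
    A ↦ AAB
    B ↦ AC
    C ↦ DB
  step 0 ⇒ step 1: ABD ⇒ AAB·AC·CA
    D ↦ CA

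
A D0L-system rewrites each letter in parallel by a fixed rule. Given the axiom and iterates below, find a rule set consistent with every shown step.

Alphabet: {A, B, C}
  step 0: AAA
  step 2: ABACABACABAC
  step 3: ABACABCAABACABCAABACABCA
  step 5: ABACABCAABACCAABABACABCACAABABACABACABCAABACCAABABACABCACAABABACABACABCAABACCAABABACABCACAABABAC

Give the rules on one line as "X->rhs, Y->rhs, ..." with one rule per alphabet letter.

A->AB, B->AC, C->CA

  step 2 ⇒ step 3: ABACABACABAC ⇒ AB·AC·AB·CA·AB·AC·AB·CA·AB·AC·AB·CA
    A ↦ AB
    B ↦ AC
    C ↦ CA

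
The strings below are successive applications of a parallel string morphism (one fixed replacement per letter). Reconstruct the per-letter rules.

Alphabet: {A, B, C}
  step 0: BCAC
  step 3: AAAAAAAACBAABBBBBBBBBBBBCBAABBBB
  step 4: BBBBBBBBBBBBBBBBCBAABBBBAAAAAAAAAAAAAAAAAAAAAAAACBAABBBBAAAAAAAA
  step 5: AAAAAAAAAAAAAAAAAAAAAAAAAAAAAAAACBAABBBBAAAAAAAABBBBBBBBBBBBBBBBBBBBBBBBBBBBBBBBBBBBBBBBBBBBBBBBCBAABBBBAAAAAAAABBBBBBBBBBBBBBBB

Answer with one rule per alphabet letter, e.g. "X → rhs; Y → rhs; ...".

  step 4 ⇒ step 5: BBBBBBBBBBBBBBBBCBAABBBBAAAAAAAAAAAAAAAAAAAAAAAACBAABBBBAAAAAAAA ⇒ AA·AA·AA·AA·AA·AA·AA·AA·AA·AA·AA·AA·AA·AA·AA·AA·CB·AA·BB·BB·AA·AA·AA·AA·BB·BB·BB·BB·BB·BB·BB·BB·BB·BB·BB·BB·BB·BB·BB·BB·BB·BB·BB·BB·BB·BB·BB·BB·CB·AA·BB·BB·AA·AA·AA·AA·BB·BB·BB·BB·BB·BB·BB·BB
    A ↦ BB
    B ↦ AA
    C ↦ CB

A->BB, B->AA, C->CB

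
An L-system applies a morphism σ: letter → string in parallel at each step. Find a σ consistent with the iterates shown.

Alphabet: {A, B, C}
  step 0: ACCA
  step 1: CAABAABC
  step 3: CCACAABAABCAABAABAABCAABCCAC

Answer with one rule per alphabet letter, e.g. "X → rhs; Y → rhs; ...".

A->C, B->AC, C->AAB

  step 0 ⇒ step 1: ACCA ⇒ C·AAB·AAB·C
    A ↦ C
    C ↦ AAB
    B ↦ AC  (constrained at step 1)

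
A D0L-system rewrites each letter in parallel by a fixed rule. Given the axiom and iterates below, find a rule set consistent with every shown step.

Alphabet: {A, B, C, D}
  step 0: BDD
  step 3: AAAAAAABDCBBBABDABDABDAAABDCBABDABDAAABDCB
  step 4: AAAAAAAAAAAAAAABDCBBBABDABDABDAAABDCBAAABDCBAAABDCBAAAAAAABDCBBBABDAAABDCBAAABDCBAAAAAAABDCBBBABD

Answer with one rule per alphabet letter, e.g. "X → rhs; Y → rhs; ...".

  step 3 ⇒ step 4: AAAAAAABDCBBBABDABDABDAAABDCBABDABDAAABDCB ⇒ AA·AA·AA·AA·AA·AA·AA·ABD·CB·BB·ABD·ABD·ABD·AA·ABD·CB·AA·ABD·CB·AA·ABD·CB·AA·AA·AA·ABD·CB·BB·ABD·AA·ABD·CB·AA·ABD·CB·AA·AA·AA·ABD·CB·BB·ABD
    A ↦ AA
    B ↦ ABD
    C ↦ BB
    D ↦ CB

A->AA, B->ABD, C->BB, D->CB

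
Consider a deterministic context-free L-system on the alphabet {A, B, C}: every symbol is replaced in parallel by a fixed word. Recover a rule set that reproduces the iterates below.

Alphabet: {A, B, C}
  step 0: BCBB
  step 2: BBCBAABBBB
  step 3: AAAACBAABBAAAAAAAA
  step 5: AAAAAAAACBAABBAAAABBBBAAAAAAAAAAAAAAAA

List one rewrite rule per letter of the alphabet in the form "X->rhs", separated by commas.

A->B, B->AA, C->CB

  step 2 ⇒ step 3: BBCBAABBBB ⇒ AA·AA·CB·AA·B·B·AA·AA·AA·AA
    A ↦ B
    B ↦ AA
    C ↦ CB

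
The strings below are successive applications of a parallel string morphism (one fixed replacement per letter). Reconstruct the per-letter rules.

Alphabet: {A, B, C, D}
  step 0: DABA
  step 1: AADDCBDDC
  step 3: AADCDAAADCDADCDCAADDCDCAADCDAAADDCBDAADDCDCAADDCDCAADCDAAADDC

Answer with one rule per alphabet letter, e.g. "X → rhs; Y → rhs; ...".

A->DC, B->BD, C->CDA, D->AAD

  step 0 ⇒ step 1: DABA ⇒ AAD·DC·BD·DC
    A ↦ DC
    B ↦ BD
    D ↦ AAD
    C ↦ CDA  (constrained at step 1)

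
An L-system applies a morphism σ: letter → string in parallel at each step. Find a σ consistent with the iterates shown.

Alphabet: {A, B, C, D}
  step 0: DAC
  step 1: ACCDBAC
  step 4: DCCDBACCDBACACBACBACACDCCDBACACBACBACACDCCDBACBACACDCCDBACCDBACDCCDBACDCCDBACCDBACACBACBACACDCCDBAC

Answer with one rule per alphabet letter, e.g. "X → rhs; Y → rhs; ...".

  step 0 ⇒ step 1: DAC ⇒ AC·CD·BAC
    A ↦ CD
    C ↦ BAC
    D ↦ AC
    B ↦ DC  (constrained at step 1)

A->CD, B->DC, C->BAC, D->AC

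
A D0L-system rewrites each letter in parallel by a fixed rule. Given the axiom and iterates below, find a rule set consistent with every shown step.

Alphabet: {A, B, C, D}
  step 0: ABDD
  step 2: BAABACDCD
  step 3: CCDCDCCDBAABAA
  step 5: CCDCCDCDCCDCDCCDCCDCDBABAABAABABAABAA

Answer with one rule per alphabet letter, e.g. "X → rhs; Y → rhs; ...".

A->CD, B->C, C->BA, D->A

  step 2 ⇒ step 3: BAABACDCD ⇒ C·CD·CD·C·CD·BA·A·BA·A
    A ↦ CD
    B ↦ C
    C ↦ BA
    D ↦ A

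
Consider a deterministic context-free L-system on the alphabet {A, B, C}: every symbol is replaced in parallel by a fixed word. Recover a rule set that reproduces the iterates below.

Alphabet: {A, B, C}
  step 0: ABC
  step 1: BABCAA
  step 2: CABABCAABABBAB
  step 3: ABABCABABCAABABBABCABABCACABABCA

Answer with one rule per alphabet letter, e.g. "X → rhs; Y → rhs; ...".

A->BAB, B->CA, C->A

  step 2 ⇒ step 3: CABABCAABABBAB ⇒ A·BAB·CA·BAB·CA·A·BAB·BAB·CA·BAB·CA·CA·BAB·CA
    A ↦ BAB
    B ↦ CA
    C ↦ A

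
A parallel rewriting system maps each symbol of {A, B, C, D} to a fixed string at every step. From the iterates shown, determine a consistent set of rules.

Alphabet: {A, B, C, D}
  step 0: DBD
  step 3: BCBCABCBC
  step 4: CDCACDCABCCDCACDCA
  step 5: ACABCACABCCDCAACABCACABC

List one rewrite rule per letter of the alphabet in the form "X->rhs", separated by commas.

A->BC, B->CDC, C->A, D->C

  step 4 ⇒ step 5: CDCACDCABCCDCACDCA ⇒ A·C·A·BC·A·C·A·BC·CDC·A·A·C·A·BC·A·C·A·BC
    A ↦ BC
    B ↦ CDC
    C ↦ A
    D ↦ C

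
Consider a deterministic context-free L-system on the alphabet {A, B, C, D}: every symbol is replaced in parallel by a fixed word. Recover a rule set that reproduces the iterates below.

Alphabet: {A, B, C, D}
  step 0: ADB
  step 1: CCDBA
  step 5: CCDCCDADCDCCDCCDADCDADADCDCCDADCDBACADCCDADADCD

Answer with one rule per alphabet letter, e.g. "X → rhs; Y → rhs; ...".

  step 0 ⇒ step 1: ADB ⇒ C·CD·BA
    A ↦ C
    B ↦ BA
    D ↦ CD
    C ↦ AD  (constrained at step 1)

A->C, B->BA, C->AD, D->CD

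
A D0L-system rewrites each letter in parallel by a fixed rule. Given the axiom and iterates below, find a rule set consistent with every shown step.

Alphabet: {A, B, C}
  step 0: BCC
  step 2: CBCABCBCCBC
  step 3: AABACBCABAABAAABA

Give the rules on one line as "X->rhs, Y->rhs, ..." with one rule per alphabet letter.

  step 2 ⇒ step 3: CBCABCBCCBC ⇒ A·AB·A·CBC·AB·A·AB·A·A·AB·A
    A ↦ CBC
    B ↦ AB
    C ↦ A

A->CBC, B->AB, C->A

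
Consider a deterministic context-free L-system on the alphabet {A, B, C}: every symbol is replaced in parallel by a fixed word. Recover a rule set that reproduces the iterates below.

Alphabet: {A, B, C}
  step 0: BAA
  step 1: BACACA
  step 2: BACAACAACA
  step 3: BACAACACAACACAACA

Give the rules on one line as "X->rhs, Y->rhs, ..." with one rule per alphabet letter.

A->CA, B->BA, C->A

  step 2 ⇒ step 3: BACAACAACA ⇒ BA·CA·A·CA·CA·A·CA·CA·A·CA
    A ↦ CA
    B ↦ BA
    C ↦ A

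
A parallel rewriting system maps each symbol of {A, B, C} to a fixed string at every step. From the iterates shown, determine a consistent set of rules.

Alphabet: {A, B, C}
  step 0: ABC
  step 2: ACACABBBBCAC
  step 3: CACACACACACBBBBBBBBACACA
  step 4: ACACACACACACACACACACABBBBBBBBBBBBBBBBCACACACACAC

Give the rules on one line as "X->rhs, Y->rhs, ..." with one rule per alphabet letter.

  step 3 ⇒ step 4: CACACACACACBBBBBBBBACACA ⇒ A·CAC·A·CAC·A·CAC·A·CAC·A·CAC·A·BB·BB·BB·BB·BB·BB·BB·BB·CAC·A·CAC·A·CAC
    A ↦ CAC
    B ↦ BB
    C ↦ A

A->CAC, B->BB, C->A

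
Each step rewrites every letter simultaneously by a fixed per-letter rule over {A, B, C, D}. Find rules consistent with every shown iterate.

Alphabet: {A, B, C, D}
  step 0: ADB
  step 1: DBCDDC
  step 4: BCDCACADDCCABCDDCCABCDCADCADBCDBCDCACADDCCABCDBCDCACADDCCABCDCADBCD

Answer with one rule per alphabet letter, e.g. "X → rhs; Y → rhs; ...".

  step 0 ⇒ step 1: ADB ⇒ D·BCD·DC
    A ↦ D
    B ↦ DC
    D ↦ BCD
    C ↦ CA  (constrained at step 1)

A->D, B->DC, C->CA, D->BCD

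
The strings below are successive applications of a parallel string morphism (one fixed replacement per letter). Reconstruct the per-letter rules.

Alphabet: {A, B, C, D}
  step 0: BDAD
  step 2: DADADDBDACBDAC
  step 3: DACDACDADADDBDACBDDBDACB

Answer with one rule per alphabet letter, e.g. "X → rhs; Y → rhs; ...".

A->C, B->DDB, C->B, D->DA

  step 2 ⇒ step 3: DADADDBDACBDAC ⇒ DA·C·DA·C·DA·DA·DDB·DA·C·B·DDB·DA·C·B
    A ↦ C
    B ↦ DDB
    C ↦ B
    D ↦ DA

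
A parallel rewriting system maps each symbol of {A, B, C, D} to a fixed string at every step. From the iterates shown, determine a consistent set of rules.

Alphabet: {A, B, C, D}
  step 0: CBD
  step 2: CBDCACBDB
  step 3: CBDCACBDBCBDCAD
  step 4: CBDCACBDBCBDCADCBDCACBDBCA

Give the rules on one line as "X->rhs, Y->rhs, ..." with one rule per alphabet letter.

  step 3 ⇒ step 4: CBDCACBDBCBDCAD ⇒ CB·D·CA·CB·DB·CB·D·CA·D·CB·D·CA·CB·DB·CA
    A ↦ DB
    B ↦ D
    C ↦ CB
    D ↦ CA

A->DB, B->D, C->CB, D->CA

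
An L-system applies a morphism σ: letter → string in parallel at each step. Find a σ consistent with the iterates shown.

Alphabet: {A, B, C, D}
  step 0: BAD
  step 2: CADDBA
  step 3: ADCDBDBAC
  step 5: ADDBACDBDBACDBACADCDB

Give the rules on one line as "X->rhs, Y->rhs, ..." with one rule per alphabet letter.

  step 2 ⇒ step 3: CADDBA ⇒ AD·C·DB·DB·A·C
    A ↦ C
    B ↦ A
    C ↦ AD
    D ↦ DB

A->C, B->A, C->AD, D->DB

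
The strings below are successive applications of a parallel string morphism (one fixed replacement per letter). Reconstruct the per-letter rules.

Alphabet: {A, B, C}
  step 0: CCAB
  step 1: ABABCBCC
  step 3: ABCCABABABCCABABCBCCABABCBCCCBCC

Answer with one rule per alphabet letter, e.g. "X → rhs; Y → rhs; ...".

A->CB, B->CC, C->AB

  step 0 ⇒ step 1: CCAB ⇒ AB·AB·CB·CC
    A ↦ CB
    B ↦ CC
    C ↦ AB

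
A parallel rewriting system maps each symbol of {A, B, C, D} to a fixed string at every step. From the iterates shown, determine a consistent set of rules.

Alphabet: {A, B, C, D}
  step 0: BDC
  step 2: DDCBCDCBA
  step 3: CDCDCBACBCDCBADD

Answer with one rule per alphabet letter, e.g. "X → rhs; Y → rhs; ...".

  step 2 ⇒ step 3: DDCBCDCBA ⇒ CD·CD·CB·A·CB·CD·CB·A·DD
    A ↦ DD
    B ↦ A
    C ↦ CB
    D ↦ CD

A->DD, B->A, C->CB, D->CD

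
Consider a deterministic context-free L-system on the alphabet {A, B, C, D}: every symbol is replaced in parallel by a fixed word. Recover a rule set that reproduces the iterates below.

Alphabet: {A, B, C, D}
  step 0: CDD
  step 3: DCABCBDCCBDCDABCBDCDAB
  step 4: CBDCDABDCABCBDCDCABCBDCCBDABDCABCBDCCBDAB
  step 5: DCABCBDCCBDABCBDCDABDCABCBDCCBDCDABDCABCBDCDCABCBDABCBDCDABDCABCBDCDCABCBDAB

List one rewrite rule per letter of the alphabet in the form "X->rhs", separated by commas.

  step 4 ⇒ step 5: CBDCDABDCABCBDCDCABCBDCCBDABDCABCBDCCBDAB ⇒ DC·AB·CB·DC·CB·D·AB·CB·DC·D·AB·DC·AB·CB·DC·CB·DC·D·AB·DC·AB·CB·DC·DC·AB·CB·D·AB·CB·DC·D·AB·DC·AB·CB·DC·DC·AB·CB·D·AB
    A ↦ D
    B ↦ AB
    C ↦ DC
    D ↦ CB

A->D, B->AB, C->DC, D->CB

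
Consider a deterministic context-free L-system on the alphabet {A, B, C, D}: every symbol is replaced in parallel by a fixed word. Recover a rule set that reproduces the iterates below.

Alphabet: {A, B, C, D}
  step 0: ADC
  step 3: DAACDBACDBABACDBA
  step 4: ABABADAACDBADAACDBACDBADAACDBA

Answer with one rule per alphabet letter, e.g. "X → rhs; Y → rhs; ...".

  step 3 ⇒ step 4: DAACDBACDBABACDBA ⇒ A·BA·BA·DA·A·CD·BA·DA·A·CD·BA·CD·BA·DA·A·CD·BA
    A ↦ BA
    B ↦ CD
    C ↦ DA
    D ↦ A

A->BA, B->CD, C->DA, D->A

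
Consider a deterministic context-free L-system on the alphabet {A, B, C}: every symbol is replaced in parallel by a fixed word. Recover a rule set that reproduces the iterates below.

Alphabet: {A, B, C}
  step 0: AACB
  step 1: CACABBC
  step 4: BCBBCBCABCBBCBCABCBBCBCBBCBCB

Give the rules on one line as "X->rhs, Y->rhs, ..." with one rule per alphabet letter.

A->CA, B->BC, C->B

  step 0 ⇒ step 1: AACB ⇒ CA·CA·B·BC
    A ↦ CA
    B ↦ BC
    C ↦ B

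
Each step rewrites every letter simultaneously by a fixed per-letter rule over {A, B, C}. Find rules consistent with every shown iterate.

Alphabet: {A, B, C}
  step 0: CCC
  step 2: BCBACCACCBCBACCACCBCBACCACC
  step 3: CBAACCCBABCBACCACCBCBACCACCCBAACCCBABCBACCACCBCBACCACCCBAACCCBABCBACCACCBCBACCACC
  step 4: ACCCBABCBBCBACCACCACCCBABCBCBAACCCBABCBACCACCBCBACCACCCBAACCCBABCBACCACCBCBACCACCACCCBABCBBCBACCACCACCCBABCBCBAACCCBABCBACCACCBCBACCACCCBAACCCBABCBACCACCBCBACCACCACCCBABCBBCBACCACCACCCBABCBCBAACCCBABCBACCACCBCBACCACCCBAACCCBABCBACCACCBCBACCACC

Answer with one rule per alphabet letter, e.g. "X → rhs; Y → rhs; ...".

A->BCB, B->CBA, C->ACC

  step 3 ⇒ step 4: CBAACCCBABCBACCACCBCBACCACCCBAACCCBABCBACCACCBCBACCACCCBAACCCBABCBACCACCBCBACCACC ⇒ ACC·CBA·BCB·BCB·ACC·ACC·ACC·CBA·BCB·CBA·ACC·CBA·BCB·ACC·ACC·BCB·ACC·ACC·CBA·ACC·CBA·BCB·ACC·ACC·BCB·ACC·ACC·ACC·CBA·BCB·BCB·ACC·ACC·ACC·CBA·BCB·CBA·ACC·CBA·BCB·ACC·ACC·BCB·ACC·ACC·CBA·ACC·CBA·BCB·ACC·ACC·BCB·ACC·ACC·ACC·CBA·BCB·BCB·ACC·ACC·ACC·CBA·BCB·CBA·ACC·CBA·BCB·ACC·ACC·BCB·ACC·ACC·CBA·ACC·CBA·BCB·ACC·ACC·BCB·ACC·ACC
    A ↦ BCB
    B ↦ CBA
    C ↦ ACC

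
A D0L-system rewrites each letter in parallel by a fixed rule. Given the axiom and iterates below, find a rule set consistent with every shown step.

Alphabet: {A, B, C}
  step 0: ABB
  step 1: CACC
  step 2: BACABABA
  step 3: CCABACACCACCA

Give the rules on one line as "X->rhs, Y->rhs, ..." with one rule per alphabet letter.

A->CA, B->C, C->BA

  step 2 ⇒ step 3: BACABABA ⇒ C·CA·BA·CA·C·CA·C·CA
    A ↦ CA
    B ↦ C
    C ↦ BA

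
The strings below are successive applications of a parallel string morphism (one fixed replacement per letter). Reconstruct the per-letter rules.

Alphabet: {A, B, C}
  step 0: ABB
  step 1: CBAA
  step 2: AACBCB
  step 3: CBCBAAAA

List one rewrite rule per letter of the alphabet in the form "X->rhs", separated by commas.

A->CB, B->A, C->A

  step 2 ⇒ step 3: AACBCB ⇒ CB·CB·A·A·A·A
    A ↦ CB
    B ↦ A
    C ↦ A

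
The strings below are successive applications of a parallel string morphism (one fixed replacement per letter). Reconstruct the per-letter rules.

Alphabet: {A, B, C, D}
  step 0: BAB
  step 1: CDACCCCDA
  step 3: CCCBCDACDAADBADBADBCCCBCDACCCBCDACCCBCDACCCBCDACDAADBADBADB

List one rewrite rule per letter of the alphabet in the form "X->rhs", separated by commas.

A->CCC, B->CDA, C->ADB, D->B

  step 0 ⇒ step 1: BAB ⇒ CDA·CCC·CDA
    A ↦ CCC
    B ↦ CDA
    C ↦ ADB  (constrained at step 1)
    D ↦ B  (constrained at step 1)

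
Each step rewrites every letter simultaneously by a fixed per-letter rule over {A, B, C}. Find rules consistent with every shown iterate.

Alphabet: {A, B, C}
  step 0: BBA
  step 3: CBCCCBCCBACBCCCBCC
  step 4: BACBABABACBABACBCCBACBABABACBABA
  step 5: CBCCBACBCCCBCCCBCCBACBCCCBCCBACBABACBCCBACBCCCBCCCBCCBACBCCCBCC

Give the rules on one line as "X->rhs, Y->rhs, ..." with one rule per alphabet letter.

  step 4 ⇒ step 5: BACBABABACBABACBCCBACBABABACBABA ⇒ C·BCC·BA·C·BCC·C·BCC·C·BCC·BA·C·BCC·C·BCC·BA·C·BA·BA·C·BCC·BA·C·BCC·C·BCC·C·BCC·BA·C·BCC·C·BCC
    A ↦ BCC
    B ↦ C
    C ↦ BA

A->BCC, B->C, C->BA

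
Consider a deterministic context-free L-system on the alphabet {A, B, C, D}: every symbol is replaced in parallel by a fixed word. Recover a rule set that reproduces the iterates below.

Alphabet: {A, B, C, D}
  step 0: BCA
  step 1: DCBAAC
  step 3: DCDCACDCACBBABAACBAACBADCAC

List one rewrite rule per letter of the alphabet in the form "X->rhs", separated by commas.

A->AC, B->DC, C->BA, D->BBA

  step 0 ⇒ step 1: BCA ⇒ DC·BA·AC
    A ↦ AC
    B ↦ DC
    C ↦ BA
    D ↦ BBA  (constrained at step 1)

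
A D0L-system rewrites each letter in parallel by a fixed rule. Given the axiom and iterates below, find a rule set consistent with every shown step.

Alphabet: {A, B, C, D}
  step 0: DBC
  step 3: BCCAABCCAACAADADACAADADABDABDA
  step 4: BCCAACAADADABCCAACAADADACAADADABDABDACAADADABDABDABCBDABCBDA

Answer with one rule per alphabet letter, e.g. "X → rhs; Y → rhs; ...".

A->DA, B->BC, C->CAA, D->B

  step 3 ⇒ step 4: BCCAABCCAACAADADACAADADABDABDA ⇒ BC·CAA·CAA·DA·DA·BC·CAA·CAA·DA·DA·CAA·DA·DA·B·DA·B·DA·CAA·DA·DA·B·DA·B·DA·BC·B·DA·BC·B·DA
    A ↦ DA
    B ↦ BC
    C ↦ CAA
    D ↦ B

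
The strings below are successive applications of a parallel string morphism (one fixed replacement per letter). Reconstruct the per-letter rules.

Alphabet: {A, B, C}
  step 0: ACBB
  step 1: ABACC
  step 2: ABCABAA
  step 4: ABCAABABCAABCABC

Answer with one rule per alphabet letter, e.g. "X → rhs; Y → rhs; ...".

A->AB, B->C, C->A

  step 1 ⇒ step 2: ABACC ⇒ AB·C·AB·A·A
    A ↦ AB
    B ↦ C
    C ↦ A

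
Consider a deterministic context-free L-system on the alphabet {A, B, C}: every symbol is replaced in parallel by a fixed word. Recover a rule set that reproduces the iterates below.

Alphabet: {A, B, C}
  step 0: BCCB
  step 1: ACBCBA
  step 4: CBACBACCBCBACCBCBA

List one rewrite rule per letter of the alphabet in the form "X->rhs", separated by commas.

  step 0 ⇒ step 1: BCCB ⇒ A·CB·CB·A
    B ↦ A
    C ↦ CB
    A ↦ C  (constrained at step 1)

A->C, B->A, C->CB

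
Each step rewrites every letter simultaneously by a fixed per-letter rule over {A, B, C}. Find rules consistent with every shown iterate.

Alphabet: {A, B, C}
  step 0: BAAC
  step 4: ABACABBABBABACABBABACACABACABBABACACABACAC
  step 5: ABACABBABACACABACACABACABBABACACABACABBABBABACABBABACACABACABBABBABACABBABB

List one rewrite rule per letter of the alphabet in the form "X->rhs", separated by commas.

A->AB, B->AC, C->B

  step 4 ⇒ step 5: ABACABBABBABACABBABACACABACABBABACACABACAC ⇒ AB·AC·AB·B·AB·AC·AC·AB·AC·AC·AB·AC·AB·B·AB·AC·AC·AB·AC·AB·B·AB·B·AB·AC·AB·B·AB·AC·AC·AB·AC·AB·B·AB·B·AB·AC·AB·B·AB·B
    A ↦ AB
    B ↦ AC
    C ↦ B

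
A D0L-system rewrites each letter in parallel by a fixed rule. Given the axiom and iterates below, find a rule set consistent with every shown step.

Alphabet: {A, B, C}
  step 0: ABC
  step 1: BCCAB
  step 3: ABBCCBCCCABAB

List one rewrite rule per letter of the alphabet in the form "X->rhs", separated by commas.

  step 0 ⇒ step 1: ABC ⇒ BC·C·AB
    A ↦ BC
    B ↦ C
    C ↦ AB

A->BC, B->C, C->AB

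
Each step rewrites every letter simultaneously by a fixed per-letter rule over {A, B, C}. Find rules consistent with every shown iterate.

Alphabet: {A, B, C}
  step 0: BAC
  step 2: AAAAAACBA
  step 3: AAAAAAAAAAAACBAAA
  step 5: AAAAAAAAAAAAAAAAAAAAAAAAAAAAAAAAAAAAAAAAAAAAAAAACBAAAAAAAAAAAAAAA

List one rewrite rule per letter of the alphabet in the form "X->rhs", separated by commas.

  step 2 ⇒ step 3: AAAAAACBA ⇒ AA·AA·AA·AA·AA·AA·CB·A·AA
    A ↦ AA
    B ↦ A
    C ↦ CB

A->AA, B->A, C->CB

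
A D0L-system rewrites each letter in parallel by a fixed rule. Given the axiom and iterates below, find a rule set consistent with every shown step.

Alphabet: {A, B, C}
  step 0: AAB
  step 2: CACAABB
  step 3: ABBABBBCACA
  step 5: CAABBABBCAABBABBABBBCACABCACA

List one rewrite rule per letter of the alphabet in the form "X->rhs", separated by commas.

  step 2 ⇒ step 3: CACAABB ⇒ AB·B·AB·B·B·CA·CA
    A ↦ B
    B ↦ CA
    C ↦ AB

A->B, B->CA, C->AB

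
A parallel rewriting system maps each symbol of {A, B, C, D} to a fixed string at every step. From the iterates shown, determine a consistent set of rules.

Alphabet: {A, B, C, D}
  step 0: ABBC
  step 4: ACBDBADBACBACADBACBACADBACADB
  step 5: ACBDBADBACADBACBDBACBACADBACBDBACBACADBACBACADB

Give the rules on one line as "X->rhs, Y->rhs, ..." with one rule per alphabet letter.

A->AC, B->DB, C->B, D->A

  step 4 ⇒ step 5: ACBDBADBACBACADBACBACADBACADB ⇒ AC·B·DB·A·DB·AC·A·DB·AC·B·DB·AC·B·AC·A·DB·AC·B·DB·AC·B·AC·A·DB·AC·B·AC·A·DB
    A ↦ AC
    B ↦ DB
    C ↦ B
    D ↦ A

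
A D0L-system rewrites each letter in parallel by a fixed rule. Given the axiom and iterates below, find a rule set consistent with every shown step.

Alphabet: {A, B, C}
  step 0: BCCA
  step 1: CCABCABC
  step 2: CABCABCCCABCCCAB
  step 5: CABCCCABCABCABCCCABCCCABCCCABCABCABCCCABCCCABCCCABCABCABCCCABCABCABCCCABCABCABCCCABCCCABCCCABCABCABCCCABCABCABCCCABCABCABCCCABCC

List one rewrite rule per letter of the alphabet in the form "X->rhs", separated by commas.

  step 1 ⇒ step 2: CCABCABC ⇒ CAB·CAB·C·C·CAB·C·C·CAB
    A ↦ C
    B ↦ C
    C ↦ CAB

A->C, B->C, C->CAB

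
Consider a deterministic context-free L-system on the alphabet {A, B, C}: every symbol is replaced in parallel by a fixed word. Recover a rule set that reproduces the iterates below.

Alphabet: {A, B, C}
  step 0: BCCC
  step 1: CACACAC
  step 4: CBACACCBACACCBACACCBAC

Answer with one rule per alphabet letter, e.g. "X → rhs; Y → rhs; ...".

A->B, B->C, C->AC

  step 0 ⇒ step 1: BCCC ⇒ C·AC·AC·AC
    B ↦ C
    C ↦ AC
    A ↦ B  (constrained at step 1)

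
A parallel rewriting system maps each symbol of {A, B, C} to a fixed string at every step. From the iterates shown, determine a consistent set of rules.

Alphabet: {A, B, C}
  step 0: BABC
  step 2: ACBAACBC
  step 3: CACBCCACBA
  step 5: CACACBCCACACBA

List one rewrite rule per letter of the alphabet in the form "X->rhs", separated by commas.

A->C, B->CB, C->A

  step 2 ⇒ step 3: ACBAACBC ⇒ C·A·CB·C·C·A·CB·A
    A ↦ C
    B ↦ CB
    C ↦ A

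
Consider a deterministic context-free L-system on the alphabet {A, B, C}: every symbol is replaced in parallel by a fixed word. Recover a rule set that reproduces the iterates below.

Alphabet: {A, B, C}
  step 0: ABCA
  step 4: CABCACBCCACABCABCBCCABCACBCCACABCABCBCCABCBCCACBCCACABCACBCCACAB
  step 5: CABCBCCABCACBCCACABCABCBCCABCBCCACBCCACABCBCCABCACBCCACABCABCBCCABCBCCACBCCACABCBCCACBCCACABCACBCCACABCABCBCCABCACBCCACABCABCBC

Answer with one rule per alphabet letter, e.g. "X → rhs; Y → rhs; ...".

  step 4 ⇒ step 5: CABCACBCCACABCABCBCCABCACBCCACABCABCBCCABCBCCACBCCACABCACBCCACAB ⇒ CA·B·CBC·CA·B·CA·CBC·CA·CA·B·CA·B·CBC·CA·B·CBC·CA·CBC·CA·CA·B·CBC·CA·B·CA·CBC·CA·CA·B·CA·B·CBC·CA·B·CBC·CA·CBC·CA·CA·B·CBC·CA·CBC·CA·CA·B·CA·CBC·CA·CA·B·CA·B·CBC·CA·B·CA·CBC·CA·CA·B·CA·B·CBC
    A ↦ B
    B ↦ CBC
    C ↦ CA

A->B, B->CBC, C->CA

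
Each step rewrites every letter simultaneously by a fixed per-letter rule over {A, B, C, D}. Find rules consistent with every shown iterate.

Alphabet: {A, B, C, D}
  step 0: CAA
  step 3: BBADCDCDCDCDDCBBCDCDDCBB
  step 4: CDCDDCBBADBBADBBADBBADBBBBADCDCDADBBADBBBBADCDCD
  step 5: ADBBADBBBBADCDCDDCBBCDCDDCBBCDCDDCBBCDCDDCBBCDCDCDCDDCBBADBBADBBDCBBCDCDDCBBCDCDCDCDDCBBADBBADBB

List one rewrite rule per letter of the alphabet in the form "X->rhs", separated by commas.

  step 4 ⇒ step 5: CDCDDCBBADBBADBBADBBADBBBBADCDCDADBBADBBBBADCDCD ⇒ AD·BB·AD·BB·BB·AD·CD·CD·DC·BB·CD·CD·DC·BB·CD·CD·DC·BB·CD·CD·DC·BB·CD·CD·CD·CD·DC·BB·AD·BB·AD·BB·DC·BB·CD·CD·DC·BB·CD·CD·CD·CD·DC·BB·AD·BB·AD·BB
    A ↦ DC
    B ↦ CD
    C ↦ AD
    D ↦ BB

A->DC, B->CD, C->AD, D->BB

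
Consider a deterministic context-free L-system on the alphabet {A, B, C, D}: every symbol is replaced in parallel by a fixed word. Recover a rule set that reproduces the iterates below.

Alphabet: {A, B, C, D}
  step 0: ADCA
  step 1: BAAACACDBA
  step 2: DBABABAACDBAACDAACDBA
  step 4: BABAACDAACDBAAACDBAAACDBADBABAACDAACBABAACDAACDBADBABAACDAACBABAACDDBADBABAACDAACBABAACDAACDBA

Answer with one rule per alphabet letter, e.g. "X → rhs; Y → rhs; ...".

  step 1 ⇒ step 2: BAAACACDBA ⇒ D·BA·BA·BA·ACD·BA·ACD·AAC·D·BA
    A ↦ BA
    B ↦ D
    C ↦ ACD
    D ↦ AAC

A->BA, B->D, C->ACD, D->AAC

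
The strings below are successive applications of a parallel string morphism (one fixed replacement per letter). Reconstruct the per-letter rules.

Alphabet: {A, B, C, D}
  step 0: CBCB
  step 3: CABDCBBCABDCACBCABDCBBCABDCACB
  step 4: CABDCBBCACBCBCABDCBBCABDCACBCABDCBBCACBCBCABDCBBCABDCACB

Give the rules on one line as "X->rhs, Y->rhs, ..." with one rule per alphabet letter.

  step 3 ⇒ step 4: CABDCBBCABDCACBCABDCBBCABDCACB ⇒ CA·BD·CB·B·CA·CB·CB·CA·BD·CB·B·CA·BD·CA·CB·CA·BD·CB·B·CA·CB·CB·CA·BD·CB·B·CA·BD·CA·CB
    A ↦ BD
    B ↦ CB
    C ↦ CA
    D ↦ B

A->BD, B->CB, C->CA, D->B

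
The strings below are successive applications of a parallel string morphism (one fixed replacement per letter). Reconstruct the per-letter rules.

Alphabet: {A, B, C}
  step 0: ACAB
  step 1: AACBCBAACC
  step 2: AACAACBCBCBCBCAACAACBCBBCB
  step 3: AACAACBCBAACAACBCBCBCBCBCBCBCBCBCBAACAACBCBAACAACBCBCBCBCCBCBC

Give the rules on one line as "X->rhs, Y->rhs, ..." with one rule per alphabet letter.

  step 2 ⇒ step 3: AACAACBCBCBCBCAACAACBCBBCB ⇒ AAC·AAC·BCB·AAC·AAC·BCB·C·BCB·C·BCB·C·BCB·C·BCB·AAC·AAC·BCB·AAC·AAC·BCB·C·BCB·C·C·BCB·C
    A ↦ AAC
    B ↦ C
    C ↦ BCB

A->AAC, B->C, C->BCB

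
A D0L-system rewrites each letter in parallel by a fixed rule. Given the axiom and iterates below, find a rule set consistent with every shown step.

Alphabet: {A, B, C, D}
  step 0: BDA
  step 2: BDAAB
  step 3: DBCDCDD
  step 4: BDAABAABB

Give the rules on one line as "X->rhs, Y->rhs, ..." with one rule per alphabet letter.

  step 3 ⇒ step 4: DBCDCDD ⇒ B·D·AA·B·AA·B·B
    B ↦ D
    C ↦ AA
    D ↦ B
  step 2 ⇒ step 3: BDAAB ⇒ D·B·CD·CD·D
    A ↦ CD

A->CD, B->D, C->AA, D->B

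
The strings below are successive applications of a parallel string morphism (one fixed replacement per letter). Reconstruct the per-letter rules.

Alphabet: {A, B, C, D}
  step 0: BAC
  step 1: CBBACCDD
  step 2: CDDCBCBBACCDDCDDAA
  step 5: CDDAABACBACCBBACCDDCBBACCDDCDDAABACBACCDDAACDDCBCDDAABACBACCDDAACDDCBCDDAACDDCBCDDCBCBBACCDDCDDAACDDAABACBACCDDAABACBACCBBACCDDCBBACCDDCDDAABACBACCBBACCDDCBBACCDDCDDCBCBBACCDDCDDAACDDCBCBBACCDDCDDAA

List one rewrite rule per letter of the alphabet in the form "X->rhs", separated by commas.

A->BAC, B->CB, C->CDD, D->A

  step 1 ⇒ step 2: CBBACCDD ⇒ CDD·CB·CB·BAC·CDD·CDD·A·A
    A ↦ BAC
    B ↦ CB
    C ↦ CDD
    D ↦ A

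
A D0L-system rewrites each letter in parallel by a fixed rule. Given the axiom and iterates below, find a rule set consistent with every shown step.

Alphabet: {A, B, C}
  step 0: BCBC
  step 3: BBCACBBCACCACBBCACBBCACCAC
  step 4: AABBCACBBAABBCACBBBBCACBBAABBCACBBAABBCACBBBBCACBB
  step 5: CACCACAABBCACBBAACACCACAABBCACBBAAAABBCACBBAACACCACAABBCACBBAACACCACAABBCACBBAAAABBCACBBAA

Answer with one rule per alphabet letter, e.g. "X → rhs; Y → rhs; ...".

  step 4 ⇒ step 5: AABBCACBBAABBCACBBBBCACBBAABBCACBBAABBCACBBBBCACBB ⇒ CAC·CAC·A·A·BB·CAC·BB·A·A·CAC·CAC·A·A·BB·CAC·BB·A·A·A·A·BB·CAC·BB·A·A·CAC·CAC·A·A·BB·CAC·BB·A·A·CAC·CAC·A·A·BB·CAC·BB·A·A·A·A·BB·CAC·BB·A·A
    A ↦ CAC
    B ↦ A
    C ↦ BB

A->CAC, B->A, C->BB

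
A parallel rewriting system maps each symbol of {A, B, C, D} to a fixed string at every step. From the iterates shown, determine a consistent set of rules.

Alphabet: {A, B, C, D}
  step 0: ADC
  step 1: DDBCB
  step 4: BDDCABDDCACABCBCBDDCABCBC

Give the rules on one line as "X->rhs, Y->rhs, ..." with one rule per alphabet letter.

  step 0 ⇒ step 1: ADC ⇒ DD·BC·B
    A ↦ DD
    C ↦ B
    D ↦ BC
    B ↦ CA  (constrained at step 1)

A->DD, B->CA, C->B, D->BC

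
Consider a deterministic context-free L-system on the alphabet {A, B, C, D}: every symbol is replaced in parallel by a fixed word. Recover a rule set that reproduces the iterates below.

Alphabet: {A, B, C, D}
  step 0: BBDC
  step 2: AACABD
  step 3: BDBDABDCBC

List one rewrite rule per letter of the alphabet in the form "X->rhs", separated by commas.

  step 2 ⇒ step 3: AACABD ⇒ BD·BD·A·BD·C·BC
    A ↦ BD
    B ↦ C
    C ↦ A
    D ↦ BC

A->BD, B->C, C->A, D->BC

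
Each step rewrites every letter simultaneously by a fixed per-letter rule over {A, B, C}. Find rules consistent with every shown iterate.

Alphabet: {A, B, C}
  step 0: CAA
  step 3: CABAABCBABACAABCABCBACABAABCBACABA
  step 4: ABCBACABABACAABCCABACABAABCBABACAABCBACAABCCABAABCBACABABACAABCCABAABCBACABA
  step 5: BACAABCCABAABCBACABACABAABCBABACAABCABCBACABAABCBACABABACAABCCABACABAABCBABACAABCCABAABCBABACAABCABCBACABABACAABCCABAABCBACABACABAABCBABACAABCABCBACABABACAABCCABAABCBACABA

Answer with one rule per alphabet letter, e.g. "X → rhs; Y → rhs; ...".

  step 4 ⇒ step 5: ABCBACABABACAABCCABACABAABCBABACAABCBACAABCCABAABCBACABABACAABCCABAABCBACABA ⇒ BA·CA·ABC·CA·BA·ABC·BA·CA·BA·CA·BA·ABC·BA·BA·CA·ABC·ABC·BA·CA·BA·ABC·BA·CA·BA·BA·CA·ABC·CA·BA·CA·BA·ABC·BA·BA·CA·ABC·CA·BA·ABC·BA·BA·CA·ABC·ABC·BA·CA·BA·BA·CA·ABC·CA·BA·ABC·BA·CA·BA·CA·BA·ABC·BA·BA·CA·ABC·ABC·BA·CA·BA·BA·CA·ABC·CA·BA·ABC·BA·CA·BA
    A ↦ BA
    B ↦ CA
    C ↦ ABC

A->BA, B->CA, C->ABC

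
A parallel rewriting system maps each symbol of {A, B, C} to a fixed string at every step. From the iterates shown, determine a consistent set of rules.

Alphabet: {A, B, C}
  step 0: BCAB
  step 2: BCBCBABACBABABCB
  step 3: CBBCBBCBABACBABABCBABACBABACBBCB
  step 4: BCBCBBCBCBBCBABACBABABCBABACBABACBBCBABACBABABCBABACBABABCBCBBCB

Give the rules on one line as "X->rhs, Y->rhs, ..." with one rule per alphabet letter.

  step 3 ⇒ step 4: CBBCBBCBABACBABABCBABACBABACBBCB ⇒ B·CB·CB·B·CB·CB·B·CB·ABA·CB·ABA·B·CB·ABA·CB·ABA·CB·B·CB·ABA·CB·ABA·B·CB·ABA·CB·ABA·B·CB·CB·B·CB
    A ↦ ABA
    B ↦ CB
    C ↦ B

A->ABA, B->CB, C->B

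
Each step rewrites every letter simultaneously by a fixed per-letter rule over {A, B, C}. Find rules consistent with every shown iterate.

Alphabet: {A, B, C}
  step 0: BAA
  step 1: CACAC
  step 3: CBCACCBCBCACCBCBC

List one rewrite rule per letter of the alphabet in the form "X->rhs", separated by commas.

A->AC, B->C, C->CB

  step 0 ⇒ step 1: BAA ⇒ C·AC·AC
    A ↦ AC
    B ↦ C
    C ↦ CB  (constrained at step 1)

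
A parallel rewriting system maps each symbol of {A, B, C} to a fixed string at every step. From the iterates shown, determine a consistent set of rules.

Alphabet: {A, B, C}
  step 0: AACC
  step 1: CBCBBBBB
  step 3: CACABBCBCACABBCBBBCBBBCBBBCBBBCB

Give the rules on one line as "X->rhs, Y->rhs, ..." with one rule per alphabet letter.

  step 0 ⇒ step 1: AACC ⇒ CB·CB·BB·BB
    A ↦ CB
    C ↦ BB
    B ↦ CA  (constrained at step 1)

A->CB, B->CA, C->BB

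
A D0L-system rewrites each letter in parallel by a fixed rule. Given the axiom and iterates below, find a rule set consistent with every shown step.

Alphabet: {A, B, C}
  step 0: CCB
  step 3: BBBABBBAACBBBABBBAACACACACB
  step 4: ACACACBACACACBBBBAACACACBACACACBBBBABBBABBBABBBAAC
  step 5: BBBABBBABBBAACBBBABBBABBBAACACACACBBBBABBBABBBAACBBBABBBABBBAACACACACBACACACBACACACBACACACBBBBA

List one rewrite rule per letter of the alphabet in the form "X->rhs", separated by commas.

  step 4 ⇒ step 5: ACACACBACACACBBBBAACACACBACACACBBBBABBBABBBABBBAAC ⇒ B·BBA·B·BBA·B·BBA·AC·B·BBA·B·BBA·B·BBA·AC·AC·AC·AC·B·B·BBA·B·BBA·B·BBA·AC·B·BBA·B·BBA·B·BBA·AC·AC·AC·AC·B·AC·AC·AC·B·AC·AC·AC·B·AC·AC·AC·B·B·BBA
    A ↦ B
    B ↦ AC
    C ↦ BBA

A->B, B->AC, C->BBA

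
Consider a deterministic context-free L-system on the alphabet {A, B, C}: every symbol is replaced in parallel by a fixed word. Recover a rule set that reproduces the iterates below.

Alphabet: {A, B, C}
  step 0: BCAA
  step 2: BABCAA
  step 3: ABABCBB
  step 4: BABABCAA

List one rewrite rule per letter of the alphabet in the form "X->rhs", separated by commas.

A->B, B->A, C->BC

  step 3 ⇒ step 4: ABABCBB ⇒ B·A·B·A·BC·A·A
    A ↦ B
    B ↦ A
    C ↦ BC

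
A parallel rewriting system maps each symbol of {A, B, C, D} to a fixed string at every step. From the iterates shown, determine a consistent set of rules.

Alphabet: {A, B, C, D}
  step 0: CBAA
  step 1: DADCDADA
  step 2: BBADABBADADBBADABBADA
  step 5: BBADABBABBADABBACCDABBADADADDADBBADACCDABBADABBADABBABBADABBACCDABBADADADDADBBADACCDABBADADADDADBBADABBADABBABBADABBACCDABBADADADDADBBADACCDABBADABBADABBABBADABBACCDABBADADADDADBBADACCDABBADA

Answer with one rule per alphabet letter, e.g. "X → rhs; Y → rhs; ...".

  step 1 ⇒ step 2: DADCDADA ⇒ BBA·DA·BBA·DAD·BBA·DA·BBA·DA
    A ↦ DA
    C ↦ DAD
    D ↦ BBA
  step 0 ⇒ step 1: CBAA ⇒ DAD·C·DA·DA
    B ↦ C

A->DA, B->C, C->DAD, D->BBA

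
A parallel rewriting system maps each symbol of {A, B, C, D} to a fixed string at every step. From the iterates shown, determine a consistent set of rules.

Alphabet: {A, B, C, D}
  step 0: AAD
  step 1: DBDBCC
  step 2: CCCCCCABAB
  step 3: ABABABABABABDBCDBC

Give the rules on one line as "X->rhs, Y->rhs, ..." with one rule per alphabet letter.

  step 2 ⇒ step 3: CCCCCCABAB ⇒ AB·AB·AB·AB·AB·AB·DB·C·DB·C
    A ↦ DB
    B ↦ C
    C ↦ AB
  step 0 ⇒ step 1: AAD ⇒ DB·DB·CC
    D ↦ CC

A->DB, B->C, C->AB, D->CC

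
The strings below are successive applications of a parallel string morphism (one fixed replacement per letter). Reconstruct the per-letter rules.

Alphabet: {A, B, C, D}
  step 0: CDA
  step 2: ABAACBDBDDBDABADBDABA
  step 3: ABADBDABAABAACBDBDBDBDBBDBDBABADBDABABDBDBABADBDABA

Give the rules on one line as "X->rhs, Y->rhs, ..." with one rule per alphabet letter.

A->ABA, B->DBD, C->ACB, D->B

  step 2 ⇒ step 3: ABAACBDBDDBDABADBDABA ⇒ ABA·DBD·ABA·ABA·ACB·DBD·B·DBD·B·B·DBD·B·ABA·DBD·ABA·B·DBD·B·ABA·DBD·ABA
    A ↦ ABA
    B ↦ DBD
    C ↦ ACB
    D ↦ B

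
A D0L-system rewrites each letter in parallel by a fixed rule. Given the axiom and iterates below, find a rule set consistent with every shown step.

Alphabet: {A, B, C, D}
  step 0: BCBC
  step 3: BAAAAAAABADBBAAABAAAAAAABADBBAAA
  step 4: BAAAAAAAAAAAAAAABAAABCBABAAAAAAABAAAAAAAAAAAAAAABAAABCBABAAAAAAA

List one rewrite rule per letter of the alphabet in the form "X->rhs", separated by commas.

  step 3 ⇒ step 4: BAAAAAAABADBBAAABAAAAAAABADBBAAA ⇒ BA·AA·AA·AA·AA·AA·AA·AA·BA·AA·BC·BA·BA·AA·AA·AA·BA·AA·AA·AA·AA·AA·AA·AA·BA·AA·BC·BA·BA·AA·AA·AA
    A ↦ AA
    B ↦ BA
    D ↦ BC
    C ↦ DB  (constrained at step 0)

A->AA, B->BA, C->DB, D->BC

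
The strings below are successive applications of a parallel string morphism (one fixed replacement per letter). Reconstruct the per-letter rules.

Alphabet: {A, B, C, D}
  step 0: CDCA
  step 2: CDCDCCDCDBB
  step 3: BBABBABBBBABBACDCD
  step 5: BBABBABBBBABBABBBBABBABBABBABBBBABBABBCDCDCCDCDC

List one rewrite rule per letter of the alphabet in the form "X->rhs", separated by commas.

  step 2 ⇒ step 3: CDCDCCDCDBB ⇒ BB·A·BB·A·BB·BB·A·BB·A·CD·CD
    B ↦ CD
    C ↦ BB
    D ↦ A
    A ↦ C  (constrained at step 0)

A->C, B->CD, C->BB, D->A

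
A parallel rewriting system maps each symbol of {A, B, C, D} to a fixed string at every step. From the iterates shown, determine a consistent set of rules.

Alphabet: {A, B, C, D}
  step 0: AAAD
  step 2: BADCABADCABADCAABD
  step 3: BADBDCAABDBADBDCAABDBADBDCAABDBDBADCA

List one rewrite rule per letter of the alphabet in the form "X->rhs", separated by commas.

  step 2 ⇒ step 3: BADCABADCABADCAABD ⇒ BAD·BD·CA·A·BD·BAD·BD·CA·A·BD·BAD·BD·CA·A·BD·BD·BAD·CA
    A ↦ BD
    B ↦ BAD
    C ↦ A
    D ↦ CA

A->BD, B->BAD, C->A, D->CA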